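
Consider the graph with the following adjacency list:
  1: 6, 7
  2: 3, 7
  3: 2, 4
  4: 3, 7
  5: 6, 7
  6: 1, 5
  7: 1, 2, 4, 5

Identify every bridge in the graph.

The edges on the cycle 7-5-6-1-7 are not bridges since each lies on that cycle.
Every edge lies on some cycle, so there are no bridges.

none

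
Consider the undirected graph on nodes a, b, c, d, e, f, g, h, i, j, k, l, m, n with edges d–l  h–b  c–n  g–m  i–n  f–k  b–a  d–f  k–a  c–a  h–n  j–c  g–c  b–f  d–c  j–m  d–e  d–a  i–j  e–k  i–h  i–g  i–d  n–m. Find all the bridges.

The edges on the cycle i-h-b-f-k-a-c-g-i are not bridges since each lies on that cycle.
But removing d–l disconnects d from l — this is a bridge.

d-l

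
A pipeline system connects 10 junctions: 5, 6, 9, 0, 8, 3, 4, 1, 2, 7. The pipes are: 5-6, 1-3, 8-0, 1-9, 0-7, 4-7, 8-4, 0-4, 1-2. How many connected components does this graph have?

3

Starting from 5 we can reach 5, 6. That is one component of size 2.
Starting from 0 we can reach 0, 4, 7, 8. That is one component of size 4.
Starting from 1 we can reach 1, 2, 3, 9. That is one component of size 4.
Total: 3 components.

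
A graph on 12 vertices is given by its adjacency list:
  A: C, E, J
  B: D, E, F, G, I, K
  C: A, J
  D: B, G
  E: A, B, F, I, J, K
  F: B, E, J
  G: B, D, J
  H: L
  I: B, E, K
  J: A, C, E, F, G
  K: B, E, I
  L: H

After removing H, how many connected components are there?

With H gone, the remaining components are: {L}; {A, B, C, D, E, F, G, I, J, K}.
That is 2 components.

2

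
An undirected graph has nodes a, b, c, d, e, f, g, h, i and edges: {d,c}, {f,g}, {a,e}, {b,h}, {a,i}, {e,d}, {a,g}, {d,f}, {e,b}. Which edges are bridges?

The edges on the cycle a-e-d-f-g-a are not bridges since each lies on that cycle.
But removing a-i disconnects a from i; removing c-d disconnects c from d; removing b-h disconnects b from h; removing e-b disconnects e from b — these are bridges.

a-i, b-e, b-h, c-d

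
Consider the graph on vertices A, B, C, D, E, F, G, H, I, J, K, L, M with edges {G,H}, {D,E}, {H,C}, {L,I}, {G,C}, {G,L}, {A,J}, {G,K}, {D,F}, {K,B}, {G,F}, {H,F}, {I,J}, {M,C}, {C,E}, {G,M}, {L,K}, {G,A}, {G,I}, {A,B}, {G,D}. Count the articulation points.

1

Removing G increases the component count from 1 to 2, so G is a cut vertex.
By contrast removing K leaves 1 component; it is not a cut vertex. No other vertex is a cut vertex either.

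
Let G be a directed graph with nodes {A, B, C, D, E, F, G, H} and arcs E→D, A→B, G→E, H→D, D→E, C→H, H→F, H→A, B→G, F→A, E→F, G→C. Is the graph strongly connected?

From B we can reach every vertex (A, B, C, D, E, F, G, H), and every vertex can reach B (A, B, C, D, E, F, G, H). So the whole graph is one strongly connected component.

Yes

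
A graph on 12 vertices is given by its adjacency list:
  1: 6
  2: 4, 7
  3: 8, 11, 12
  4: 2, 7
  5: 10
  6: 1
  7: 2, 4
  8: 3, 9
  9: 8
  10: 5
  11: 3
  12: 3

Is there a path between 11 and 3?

From 11 we can reach 3, 8, 9, 11, 12, which includes 3.

Yes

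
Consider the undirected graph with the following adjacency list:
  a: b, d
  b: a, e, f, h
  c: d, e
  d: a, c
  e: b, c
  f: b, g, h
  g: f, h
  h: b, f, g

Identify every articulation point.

Removing b increases the component count from 1 to 2, so b is a cut vertex.
By contrast removing f leaves 1 component; it is not a cut vertex. No other vertex is a cut vertex either.

b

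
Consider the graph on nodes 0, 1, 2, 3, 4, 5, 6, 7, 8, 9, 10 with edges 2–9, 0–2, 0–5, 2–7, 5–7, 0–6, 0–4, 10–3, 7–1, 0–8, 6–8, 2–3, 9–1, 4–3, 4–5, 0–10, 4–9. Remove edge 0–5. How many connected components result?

0 and 5 are still connected via 0-4-5, so the component count stays at 1.

1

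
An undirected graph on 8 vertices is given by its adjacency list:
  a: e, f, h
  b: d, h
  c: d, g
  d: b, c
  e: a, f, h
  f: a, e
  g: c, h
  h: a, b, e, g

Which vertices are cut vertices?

h

Removing h increases the component count from 1 to 2, so h is a cut vertex.
By contrast removing f leaves 1 component; it is not a cut vertex. No other vertex is a cut vertex either.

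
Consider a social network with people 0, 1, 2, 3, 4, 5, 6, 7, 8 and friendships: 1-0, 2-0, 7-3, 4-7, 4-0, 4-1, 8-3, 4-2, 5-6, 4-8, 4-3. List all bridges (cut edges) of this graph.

The edges on the cycle 4-7-3-4 are not bridges since each lies on that cycle.
But removing 6-5 disconnects 6 from 5 — this is a bridge.

5-6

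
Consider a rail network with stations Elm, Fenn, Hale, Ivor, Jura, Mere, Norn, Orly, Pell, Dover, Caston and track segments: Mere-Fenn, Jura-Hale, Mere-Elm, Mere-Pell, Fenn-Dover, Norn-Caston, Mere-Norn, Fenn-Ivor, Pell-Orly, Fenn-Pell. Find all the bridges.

Caston-Norn, Dover-Fenn, Elm-Mere, Fenn-Ivor, Hale-Jura, Mere-Norn, Orly-Pell

The edges on the cycle Mere-Fenn-Pell-Mere are not bridges since each lies on that cycle.
But removing Orly-Pell disconnects Orly from Pell; removing Jura-Hale disconnects Jura from Hale; removing Norn-Caston disconnects Norn from Caston; removing Mere-Norn disconnects Mere from Norn — these are bridges.
In total 7 edges are bridges.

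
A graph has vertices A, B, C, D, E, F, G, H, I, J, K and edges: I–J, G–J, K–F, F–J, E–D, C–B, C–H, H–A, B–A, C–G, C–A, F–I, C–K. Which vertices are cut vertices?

Removing C increases the component count from 2 to 3, so C is a cut vertex.
By contrast removing J leaves 2 components; it is not a cut vertex. No other vertex is a cut vertex either.

C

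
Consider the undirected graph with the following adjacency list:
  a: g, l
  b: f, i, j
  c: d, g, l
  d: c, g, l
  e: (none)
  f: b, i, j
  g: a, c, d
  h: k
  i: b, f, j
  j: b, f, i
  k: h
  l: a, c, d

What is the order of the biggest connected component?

5

e is isolated — a component by itself.
Starting from h we can reach h, k. That is one component of size 2.
Starting from b we can reach b, f, i, j. That is one component of size 4.
Starting from a we can reach a, c, d, g, l. That is one component of size 5.
The largest has 5 vertices.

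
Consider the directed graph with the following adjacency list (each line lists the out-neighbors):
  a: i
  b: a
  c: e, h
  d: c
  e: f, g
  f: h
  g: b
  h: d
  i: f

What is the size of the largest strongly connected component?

9

{a, b, c, d, e, f, g, h, i} are all mutually reachable — one SCC of size 9.
The largest has 9 vertices.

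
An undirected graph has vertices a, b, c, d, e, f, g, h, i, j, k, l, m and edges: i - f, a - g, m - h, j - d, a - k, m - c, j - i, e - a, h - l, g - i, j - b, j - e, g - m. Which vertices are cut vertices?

a, g, h, i, j, m

Removing a increases the component count from 1 to 2, so a is a cut vertex.
Removing g increases the component count from 1 to 2, so g is a cut vertex.
Removing h increases the component count from 1 to 2, so h is a cut vertex.
Likewise i, j, m are cut vertices.
By contrast removing b leaves 1 component; it is not a cut vertex. No other vertex is a cut vertex either.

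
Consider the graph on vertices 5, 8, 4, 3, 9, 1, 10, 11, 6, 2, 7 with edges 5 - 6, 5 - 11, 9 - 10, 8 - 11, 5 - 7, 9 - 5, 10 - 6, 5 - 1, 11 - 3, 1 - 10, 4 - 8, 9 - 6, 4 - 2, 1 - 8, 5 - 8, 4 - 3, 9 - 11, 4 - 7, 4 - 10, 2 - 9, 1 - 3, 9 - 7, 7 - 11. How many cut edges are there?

0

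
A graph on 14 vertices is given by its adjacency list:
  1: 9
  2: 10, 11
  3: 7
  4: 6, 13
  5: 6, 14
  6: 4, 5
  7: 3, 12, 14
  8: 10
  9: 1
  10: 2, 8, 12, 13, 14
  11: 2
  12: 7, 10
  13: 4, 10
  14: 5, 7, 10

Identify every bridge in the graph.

The edges on the cycle 10-13-4-6-5-14-7-12-10 are not bridges since each lies on that cycle.
But removing 7-3 disconnects 7 from 3; removing 10-8 disconnects 10 from 8; removing 2-11 disconnects 2 from 11; removing 9-1 disconnects 9 from 1 — these are bridges.
In total 5 edges are bridges.

1-9, 10-2, 10-8, 11-2, 3-7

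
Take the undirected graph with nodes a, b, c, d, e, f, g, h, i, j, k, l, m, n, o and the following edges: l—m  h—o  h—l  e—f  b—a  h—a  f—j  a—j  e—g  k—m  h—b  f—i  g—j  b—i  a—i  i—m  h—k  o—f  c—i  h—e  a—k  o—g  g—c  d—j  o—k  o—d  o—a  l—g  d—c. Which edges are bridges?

none

The edges on the cycle h-o-d-c-i-m-l-h are not bridges since each lies on that cycle.
Every edge lies on some cycle, so there are no bridges.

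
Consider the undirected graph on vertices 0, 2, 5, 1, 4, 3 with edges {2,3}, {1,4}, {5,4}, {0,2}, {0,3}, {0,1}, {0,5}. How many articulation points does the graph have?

1

Removing 0 increases the component count from 1 to 2, so 0 is a cut vertex.
By contrast removing 4 leaves 1 component; it is not a cut vertex. No other vertex is a cut vertex either.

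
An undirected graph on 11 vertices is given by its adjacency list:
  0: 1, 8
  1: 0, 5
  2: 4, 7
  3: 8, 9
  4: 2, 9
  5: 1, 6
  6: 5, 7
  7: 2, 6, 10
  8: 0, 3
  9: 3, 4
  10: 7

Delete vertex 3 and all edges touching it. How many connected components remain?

1

With 3 gone, the remaining components are: {0, 1, 2, 4, 5, 6, 7, 8, 9, 10}.
That is 1 component.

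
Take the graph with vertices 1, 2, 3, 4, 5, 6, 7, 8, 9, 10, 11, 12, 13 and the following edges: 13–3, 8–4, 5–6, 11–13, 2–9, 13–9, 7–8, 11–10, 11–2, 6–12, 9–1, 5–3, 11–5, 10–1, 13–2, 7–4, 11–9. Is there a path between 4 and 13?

The component containing 4 is {4, 7, 8}, and 13 is not in it.

No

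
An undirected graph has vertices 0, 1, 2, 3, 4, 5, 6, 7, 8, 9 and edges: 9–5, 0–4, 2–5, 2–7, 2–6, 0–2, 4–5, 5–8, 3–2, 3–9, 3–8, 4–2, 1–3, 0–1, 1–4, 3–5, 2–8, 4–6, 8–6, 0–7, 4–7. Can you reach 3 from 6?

Yes

From 6 we can reach 0, 1, 2, 3, 4, 5, 6, 7, 8, 9, which includes 3.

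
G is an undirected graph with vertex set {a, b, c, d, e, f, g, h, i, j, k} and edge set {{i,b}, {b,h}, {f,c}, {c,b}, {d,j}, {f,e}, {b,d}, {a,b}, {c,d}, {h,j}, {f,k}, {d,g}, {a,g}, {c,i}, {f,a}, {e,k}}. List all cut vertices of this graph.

f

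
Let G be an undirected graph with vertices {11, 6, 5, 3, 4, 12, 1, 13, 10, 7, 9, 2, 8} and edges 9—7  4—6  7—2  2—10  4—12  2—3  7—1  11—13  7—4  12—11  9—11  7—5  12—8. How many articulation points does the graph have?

Removing 2 increases the component count from 1 to 3, so 2 is a cut vertex.
Removing 4 increases the component count from 1 to 2, so 4 is a cut vertex.
Removing 7 increases the component count from 1 to 4, so 7 is a cut vertex.
Likewise 11, 12 are cut vertices.
By contrast removing 13 leaves 1 component; it is not a cut vertex. No other vertex is a cut vertex either.

5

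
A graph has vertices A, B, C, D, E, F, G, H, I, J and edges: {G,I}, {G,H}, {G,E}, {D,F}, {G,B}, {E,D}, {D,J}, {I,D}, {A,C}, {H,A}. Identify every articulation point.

A, D, G, H

Removing A increases the component count from 1 to 2, so A is a cut vertex.
Removing D increases the component count from 1 to 3, so D is a cut vertex.
Removing G increases the component count from 1 to 3, so G is a cut vertex.
Likewise H is a cut vertex.
By contrast removing J leaves 1 component; it is not a cut vertex. No other vertex is a cut vertex either.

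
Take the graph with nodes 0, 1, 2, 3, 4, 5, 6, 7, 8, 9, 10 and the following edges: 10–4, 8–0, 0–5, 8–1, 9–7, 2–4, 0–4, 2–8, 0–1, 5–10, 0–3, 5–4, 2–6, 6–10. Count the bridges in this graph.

The edges on the cycle 2-8-0-5-10-4-2 are not bridges since each lies on that cycle.
But removing 0–3 disconnects 0 from 3; removing 9–7 disconnects 9 from 7 — these are bridges.
That makes 2 bridges.

2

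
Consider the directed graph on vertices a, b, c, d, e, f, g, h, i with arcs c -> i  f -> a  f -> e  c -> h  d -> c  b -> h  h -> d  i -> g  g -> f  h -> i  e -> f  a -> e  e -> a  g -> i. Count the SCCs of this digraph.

4

{c, d, h} are all mutually reachable — one SCC of size 3.
{a, e, f} are all mutually reachable — one SCC of size 3.
{g, i} are all mutually reachable — one SCC of size 2.
{b} is an SCC by itself.
That gives 4 strongly connected components.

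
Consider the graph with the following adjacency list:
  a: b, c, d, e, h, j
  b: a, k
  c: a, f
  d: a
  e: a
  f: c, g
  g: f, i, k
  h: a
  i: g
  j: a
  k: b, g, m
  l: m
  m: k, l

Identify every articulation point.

Removing a increases the component count from 1 to 5, so a is a cut vertex.
Removing g increases the component count from 1 to 2, so g is a cut vertex.
Removing k increases the component count from 1 to 2, so k is a cut vertex.
Likewise m is a cut vertex.
By contrast removing j leaves 1 component; it is not a cut vertex. No other vertex is a cut vertex either.

a, g, k, m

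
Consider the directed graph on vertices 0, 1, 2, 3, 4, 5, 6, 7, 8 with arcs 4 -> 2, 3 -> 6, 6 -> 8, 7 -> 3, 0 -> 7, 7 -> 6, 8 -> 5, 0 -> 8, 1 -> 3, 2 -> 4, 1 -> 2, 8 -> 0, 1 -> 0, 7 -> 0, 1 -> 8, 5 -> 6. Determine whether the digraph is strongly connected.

There is no directed path from 8 to 1, so the graph is not strongly connected.

No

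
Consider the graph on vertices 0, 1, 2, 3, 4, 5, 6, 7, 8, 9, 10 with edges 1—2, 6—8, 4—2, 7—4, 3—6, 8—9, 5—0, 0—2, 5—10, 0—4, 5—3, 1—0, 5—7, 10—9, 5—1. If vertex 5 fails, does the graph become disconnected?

Deleting 5 raises the number of components from 1 to 2, so 5 is a cut vertex.

Yes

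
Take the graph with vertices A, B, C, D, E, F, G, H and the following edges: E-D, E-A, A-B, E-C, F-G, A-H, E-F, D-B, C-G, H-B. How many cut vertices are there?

Removing E increases the component count from 1 to 2, so E is a cut vertex.
By contrast removing H leaves 1 component; it is not a cut vertex. No other vertex is a cut vertex either.

1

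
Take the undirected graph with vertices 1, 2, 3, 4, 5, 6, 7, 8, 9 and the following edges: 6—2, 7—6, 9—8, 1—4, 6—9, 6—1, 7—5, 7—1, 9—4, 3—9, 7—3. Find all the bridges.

The edges on the cycle 7-3-9-4-1-7 are not bridges since each lies on that cycle.
But removing 6—2 disconnects 6 from 2; removing 8—9 disconnects 8 from 9; removing 7—5 disconnects 7 from 5 — these are bridges.

2-6, 5-7, 8-9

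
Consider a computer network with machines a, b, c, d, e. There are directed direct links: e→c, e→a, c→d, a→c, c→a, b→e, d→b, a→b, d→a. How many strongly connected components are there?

{a, b, c, d, e} are all mutually reachable — one SCC of size 5.
That gives 1 strongly connected component.

1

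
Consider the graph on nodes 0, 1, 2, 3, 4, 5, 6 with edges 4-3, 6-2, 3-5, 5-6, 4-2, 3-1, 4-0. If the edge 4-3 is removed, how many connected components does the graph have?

4 and 3 are still connected via 4-2-6-5-3, so the component count stays at 1.

1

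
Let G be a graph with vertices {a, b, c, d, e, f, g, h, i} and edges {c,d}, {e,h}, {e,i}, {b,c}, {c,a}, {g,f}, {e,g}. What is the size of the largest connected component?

5

Starting from a we can reach a, b, c, d. That is one component of size 4.
Starting from e we can reach e, f, g, h, i. That is one component of size 5.
The largest has 5 vertices.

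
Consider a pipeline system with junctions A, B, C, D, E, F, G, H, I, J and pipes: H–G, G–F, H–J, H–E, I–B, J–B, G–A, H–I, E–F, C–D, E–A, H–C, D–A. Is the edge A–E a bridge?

No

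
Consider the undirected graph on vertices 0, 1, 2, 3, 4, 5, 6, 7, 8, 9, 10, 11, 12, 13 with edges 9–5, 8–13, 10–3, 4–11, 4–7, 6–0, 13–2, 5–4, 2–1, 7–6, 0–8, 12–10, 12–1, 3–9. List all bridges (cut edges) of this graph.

11-4

The edges on the cycle 12-10-3-9-5-4-7-6-0-8-13-2-1-12 are not bridges since each lies on that cycle.
But removing 11–4 disconnects 11 from 4 — this is a bridge.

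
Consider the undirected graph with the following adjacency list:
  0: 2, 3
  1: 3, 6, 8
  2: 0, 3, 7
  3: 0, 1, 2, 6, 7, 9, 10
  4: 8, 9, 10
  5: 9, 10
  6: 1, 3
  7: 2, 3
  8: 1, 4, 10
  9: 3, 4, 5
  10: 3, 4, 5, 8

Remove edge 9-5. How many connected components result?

1

9 and 5 are still connected via 9-3-10-5, so the component count stays at 1.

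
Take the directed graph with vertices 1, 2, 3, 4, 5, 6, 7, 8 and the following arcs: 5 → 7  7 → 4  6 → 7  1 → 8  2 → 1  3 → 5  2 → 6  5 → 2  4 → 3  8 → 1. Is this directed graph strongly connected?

No

There is no directed path from 8 to 7, so the graph is not strongly connected.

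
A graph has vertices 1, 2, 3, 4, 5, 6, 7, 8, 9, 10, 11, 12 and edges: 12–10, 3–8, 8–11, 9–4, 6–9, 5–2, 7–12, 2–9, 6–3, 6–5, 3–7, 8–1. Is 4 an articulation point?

Deleting 4 leaves 1 component (was 1), so 4 is not a cut vertex.

No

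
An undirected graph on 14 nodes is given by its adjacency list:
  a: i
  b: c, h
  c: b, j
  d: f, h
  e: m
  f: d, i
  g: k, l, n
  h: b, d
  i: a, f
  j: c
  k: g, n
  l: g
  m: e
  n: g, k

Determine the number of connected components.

3

Starting from e we can reach e, m. That is one component of size 2.
Starting from g we can reach g, k, l, n. That is one component of size 4.
Starting from a we can reach a, b, c, d, f, h, i, j. That is one component of size 8.
Total: 3 components.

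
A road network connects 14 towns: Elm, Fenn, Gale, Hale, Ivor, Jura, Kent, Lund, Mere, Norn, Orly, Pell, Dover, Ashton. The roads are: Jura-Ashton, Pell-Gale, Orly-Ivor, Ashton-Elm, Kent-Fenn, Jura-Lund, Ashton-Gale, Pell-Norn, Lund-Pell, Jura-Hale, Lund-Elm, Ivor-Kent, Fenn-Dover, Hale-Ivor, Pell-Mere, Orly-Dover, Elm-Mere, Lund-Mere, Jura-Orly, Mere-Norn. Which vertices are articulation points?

Jura

Removing Jura increases the component count from 1 to 2, so Jura is a cut vertex.
By contrast removing Fenn leaves 1 component; it is not a cut vertex. No other vertex is a cut vertex either.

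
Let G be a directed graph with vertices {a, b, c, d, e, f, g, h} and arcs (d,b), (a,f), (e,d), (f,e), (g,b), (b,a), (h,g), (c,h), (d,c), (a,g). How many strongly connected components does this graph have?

1

{a, b, c, d, e, f, g, h} are all mutually reachable — one SCC of size 8.
That gives 1 strongly connected component.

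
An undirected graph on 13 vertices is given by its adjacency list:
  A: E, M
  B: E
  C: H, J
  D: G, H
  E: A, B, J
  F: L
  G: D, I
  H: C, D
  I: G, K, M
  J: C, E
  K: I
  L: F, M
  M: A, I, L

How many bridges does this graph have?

The edges on the cycle J-C-H-D-G-I-M-A-E-J are not bridges since each lies on that cycle.
But removing E-B disconnects E from B; removing L-M disconnects L from M; removing K-I disconnects K from I; removing L-F disconnects L from F — these are bridges.
That makes 4 bridges.

4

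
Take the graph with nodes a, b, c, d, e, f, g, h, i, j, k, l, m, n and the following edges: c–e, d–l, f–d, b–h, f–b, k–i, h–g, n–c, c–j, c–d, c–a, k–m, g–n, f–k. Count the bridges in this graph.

7

The edges on the cycle f-b-h-g-n-c-d-f are not bridges since each lies on that cycle.
But removing e–c disconnects e from c; removing i–k disconnects i from k; removing m–k disconnects m from k; removing l–d disconnects l from d — these are bridges.
In total 7 edges are bridges.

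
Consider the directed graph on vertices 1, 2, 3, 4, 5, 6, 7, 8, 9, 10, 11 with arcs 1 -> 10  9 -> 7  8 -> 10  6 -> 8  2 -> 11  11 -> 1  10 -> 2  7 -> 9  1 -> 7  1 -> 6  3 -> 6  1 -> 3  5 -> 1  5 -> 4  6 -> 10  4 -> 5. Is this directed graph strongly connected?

There is no directed path from 8 to 4, so the graph is not strongly connected.

No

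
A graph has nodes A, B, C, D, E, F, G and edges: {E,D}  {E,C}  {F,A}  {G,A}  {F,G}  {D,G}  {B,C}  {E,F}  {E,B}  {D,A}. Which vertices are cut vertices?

Removing E increases the component count from 1 to 2, so E is a cut vertex.
By contrast removing A leaves 1 component; it is not a cut vertex. No other vertex is a cut vertex either.

E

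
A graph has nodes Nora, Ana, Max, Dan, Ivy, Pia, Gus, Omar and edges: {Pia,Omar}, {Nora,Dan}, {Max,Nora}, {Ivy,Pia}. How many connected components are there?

Gus is isolated — a component by itself.
Ana is isolated — a component by itself.
Starting from Dan we can reach Dan, Max, Nora. That is one component of size 3.
Starting from Ivy we can reach Ivy, Pia, Omar. That is one component of size 3.
Total: 4 components.

4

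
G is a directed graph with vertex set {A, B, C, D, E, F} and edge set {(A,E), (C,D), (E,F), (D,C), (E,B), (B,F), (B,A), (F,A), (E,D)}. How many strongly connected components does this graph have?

2

{A, B, E, F} are all mutually reachable — one SCC of size 4.
{C, D} are all mutually reachable — one SCC of size 2.
That gives 2 strongly connected components.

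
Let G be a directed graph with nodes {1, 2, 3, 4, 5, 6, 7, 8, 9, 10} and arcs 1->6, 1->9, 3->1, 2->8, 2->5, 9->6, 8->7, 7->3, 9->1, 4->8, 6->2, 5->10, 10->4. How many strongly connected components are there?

1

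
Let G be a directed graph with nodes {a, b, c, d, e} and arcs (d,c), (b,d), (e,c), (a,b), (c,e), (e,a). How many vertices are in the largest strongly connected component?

5

{a, b, c, d, e} are all mutually reachable — one SCC of size 5.
The largest has 5 vertices.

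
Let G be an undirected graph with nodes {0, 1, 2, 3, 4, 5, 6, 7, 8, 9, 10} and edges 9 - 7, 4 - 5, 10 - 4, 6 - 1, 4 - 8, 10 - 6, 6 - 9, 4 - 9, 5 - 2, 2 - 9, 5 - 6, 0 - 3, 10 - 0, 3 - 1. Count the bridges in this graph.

2

The edges on the cycle 10-0-3-1-6-10 are not bridges since each lies on that cycle.
But removing 4 - 8 disconnects 4 from 8; removing 9 - 7 disconnects 9 from 7 — these are bridges.
That makes 2 bridges.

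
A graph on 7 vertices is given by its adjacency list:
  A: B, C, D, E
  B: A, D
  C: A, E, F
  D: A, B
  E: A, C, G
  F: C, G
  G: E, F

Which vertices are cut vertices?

A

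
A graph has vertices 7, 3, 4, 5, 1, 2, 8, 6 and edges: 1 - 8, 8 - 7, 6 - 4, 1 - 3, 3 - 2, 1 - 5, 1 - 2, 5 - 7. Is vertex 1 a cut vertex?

Deleting 1 raises the number of components from 2 to 3, so 1 is a cut vertex.

Yes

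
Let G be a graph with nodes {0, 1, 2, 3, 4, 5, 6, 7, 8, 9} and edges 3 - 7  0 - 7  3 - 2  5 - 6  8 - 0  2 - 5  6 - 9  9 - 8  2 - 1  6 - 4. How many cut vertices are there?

Removing 2 increases the component count from 1 to 2, so 2 is a cut vertex.
Removing 6 increases the component count from 1 to 2, so 6 is a cut vertex.
By contrast removing 1 leaves 1 component; it is not a cut vertex. No other vertex is a cut vertex either.

2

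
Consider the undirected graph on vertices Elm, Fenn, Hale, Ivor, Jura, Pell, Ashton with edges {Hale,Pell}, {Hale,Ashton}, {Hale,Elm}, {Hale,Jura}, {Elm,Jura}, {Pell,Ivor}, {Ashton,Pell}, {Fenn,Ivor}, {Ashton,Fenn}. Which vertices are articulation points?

Hale

Removing Hale increases the component count from 1 to 2, so Hale is a cut vertex.
By contrast removing Jura leaves 1 component; it is not a cut vertex. No other vertex is a cut vertex either.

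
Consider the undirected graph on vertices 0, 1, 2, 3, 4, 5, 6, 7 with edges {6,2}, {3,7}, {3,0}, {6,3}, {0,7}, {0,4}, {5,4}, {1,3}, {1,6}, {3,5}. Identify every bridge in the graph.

2-6

The edges on the cycle 3-0-4-5-3 are not bridges since each lies on that cycle.
But removing 6–2 disconnects 6 from 2 — this is a bridge.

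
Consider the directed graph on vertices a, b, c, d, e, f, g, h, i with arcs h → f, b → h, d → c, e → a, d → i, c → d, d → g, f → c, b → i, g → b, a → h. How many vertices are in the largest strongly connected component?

{b, c, d, f, g, h} are all mutually reachable — one SCC of size 6.
{e} is an SCC by itself.
{i} is an SCC by itself.
{a} is an SCC by itself.
The largest has 6 vertices.

6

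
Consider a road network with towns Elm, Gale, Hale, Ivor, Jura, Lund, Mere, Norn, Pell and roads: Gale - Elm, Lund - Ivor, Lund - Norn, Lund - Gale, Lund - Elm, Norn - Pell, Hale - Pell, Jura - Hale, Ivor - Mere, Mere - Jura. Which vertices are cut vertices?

Removing Lund increases the component count from 1 to 2, so Lund is a cut vertex.
By contrast removing Ivor leaves 1 component; it is not a cut vertex. No other vertex is a cut vertex either.

Lund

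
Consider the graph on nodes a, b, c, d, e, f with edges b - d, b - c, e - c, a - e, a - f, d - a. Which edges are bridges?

a-f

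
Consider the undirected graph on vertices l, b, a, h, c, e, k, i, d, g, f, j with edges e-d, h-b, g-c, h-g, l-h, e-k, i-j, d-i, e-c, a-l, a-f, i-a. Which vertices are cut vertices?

a, e, h, i

Removing a increases the component count from 1 to 2, so a is a cut vertex.
Removing e increases the component count from 1 to 2, so e is a cut vertex.
Removing h increases the component count from 1 to 2, so h is a cut vertex.
Likewise i is a cut vertex.
By contrast removing k leaves 1 component; it is not a cut vertex. No other vertex is a cut vertex either.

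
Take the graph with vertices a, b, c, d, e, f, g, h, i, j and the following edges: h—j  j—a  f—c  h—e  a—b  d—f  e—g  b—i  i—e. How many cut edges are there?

3

The edges on the cycle h-j-a-b-i-e-h are not bridges since each lies on that cycle.
But removing f—c disconnects f from c; removing e—g disconnects e from g; removing f—d disconnects f from d — these are bridges.
That makes 3 bridges.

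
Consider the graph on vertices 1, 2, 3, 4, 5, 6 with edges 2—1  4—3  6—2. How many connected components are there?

3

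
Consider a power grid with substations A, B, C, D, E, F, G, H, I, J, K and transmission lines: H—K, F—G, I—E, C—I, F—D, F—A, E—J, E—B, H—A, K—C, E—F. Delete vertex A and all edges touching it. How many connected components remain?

1

With A gone, the remaining components are: {B, C, D, E, F, G, H, I, J, K}.
That is 1 component.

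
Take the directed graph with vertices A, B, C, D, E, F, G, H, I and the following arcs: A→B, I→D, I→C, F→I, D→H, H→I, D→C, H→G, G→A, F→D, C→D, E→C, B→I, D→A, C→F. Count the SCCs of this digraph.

{A, B, C, D, F, G, H, I} are all mutually reachable — one SCC of size 8.
{E} is an SCC by itself.
That gives 2 strongly connected components.

2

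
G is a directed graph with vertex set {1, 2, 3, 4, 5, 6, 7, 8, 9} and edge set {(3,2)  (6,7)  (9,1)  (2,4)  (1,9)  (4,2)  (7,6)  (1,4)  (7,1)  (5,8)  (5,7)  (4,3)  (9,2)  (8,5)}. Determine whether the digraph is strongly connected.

There is no directed path from 3 to 5, so the graph is not strongly connected.

No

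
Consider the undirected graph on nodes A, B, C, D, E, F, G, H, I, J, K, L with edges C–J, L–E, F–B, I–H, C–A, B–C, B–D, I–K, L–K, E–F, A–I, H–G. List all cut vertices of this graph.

B, C, H, I

Removing B increases the component count from 1 to 2, so B is a cut vertex.
Removing C increases the component count from 1 to 2, so C is a cut vertex.
Removing H increases the component count from 1 to 2, so H is a cut vertex.
Likewise I is a cut vertex.
By contrast removing K leaves 1 component; it is not a cut vertex. No other vertex is a cut vertex either.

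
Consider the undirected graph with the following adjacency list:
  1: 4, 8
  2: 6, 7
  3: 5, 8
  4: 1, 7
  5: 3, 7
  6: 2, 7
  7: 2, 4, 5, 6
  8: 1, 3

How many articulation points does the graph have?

Removing 7 increases the component count from 1 to 2, so 7 is a cut vertex.
By contrast removing 3 leaves 1 component; it is not a cut vertex. No other vertex is a cut vertex either.

1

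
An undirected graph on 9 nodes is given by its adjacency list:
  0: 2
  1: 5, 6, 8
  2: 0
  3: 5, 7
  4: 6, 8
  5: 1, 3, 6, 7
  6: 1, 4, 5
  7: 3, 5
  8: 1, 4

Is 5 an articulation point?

Deleting 5 raises the number of components from 2 to 3, so 5 is a cut vertex.

Yes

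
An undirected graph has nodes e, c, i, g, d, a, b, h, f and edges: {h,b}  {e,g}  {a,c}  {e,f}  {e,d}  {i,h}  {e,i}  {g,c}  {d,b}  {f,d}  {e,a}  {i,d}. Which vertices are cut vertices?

e

Removing e increases the component count from 1 to 2, so e is a cut vertex.
By contrast removing a leaves 1 component; it is not a cut vertex. No other vertex is a cut vertex either.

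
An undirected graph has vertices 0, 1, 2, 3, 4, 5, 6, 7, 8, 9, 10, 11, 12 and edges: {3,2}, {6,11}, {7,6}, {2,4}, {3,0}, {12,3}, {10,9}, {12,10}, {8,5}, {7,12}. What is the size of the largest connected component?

1 is isolated — a component by itself.
Starting from 5 we can reach 5, 8. That is one component of size 2.
Starting from 0 we can reach 0, 2, 3, 4, 6, 7, 9, 10, 11, 12. That is one component of size 10.
The largest has 10 vertices.

10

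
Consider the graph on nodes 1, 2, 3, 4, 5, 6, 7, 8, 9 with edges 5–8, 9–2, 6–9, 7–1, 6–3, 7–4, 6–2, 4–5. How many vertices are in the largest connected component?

5

Starting from 2 we can reach 2, 3, 6, 9. That is one component of size 4.
Starting from 1 we can reach 1, 4, 5, 7, 8. That is one component of size 5.
The largest has 5 vertices.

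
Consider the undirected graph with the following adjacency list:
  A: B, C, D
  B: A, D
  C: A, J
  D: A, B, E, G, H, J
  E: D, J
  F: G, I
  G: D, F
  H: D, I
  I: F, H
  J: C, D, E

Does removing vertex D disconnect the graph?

Deleting D raises the number of components from 1 to 2, so D is a cut vertex.

Yes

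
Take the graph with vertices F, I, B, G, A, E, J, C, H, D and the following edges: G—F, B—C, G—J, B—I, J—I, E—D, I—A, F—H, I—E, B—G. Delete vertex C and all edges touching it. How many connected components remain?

1

With C gone, the remaining components are: {A, B, D, E, F, G, H, I, J}.
That is 1 component.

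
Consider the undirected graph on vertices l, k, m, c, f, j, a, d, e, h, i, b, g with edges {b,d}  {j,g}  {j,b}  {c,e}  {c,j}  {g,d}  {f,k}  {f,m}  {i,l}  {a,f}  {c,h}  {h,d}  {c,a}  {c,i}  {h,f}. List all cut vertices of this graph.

Removing c increases the component count from 1 to 3, so c is a cut vertex.
Removing f increases the component count from 1 to 3, so f is a cut vertex.
Removing i increases the component count from 1 to 2, so i is a cut vertex.
By contrast removing a leaves 1 component; it is not a cut vertex. No other vertex is a cut vertex either.

c, f, i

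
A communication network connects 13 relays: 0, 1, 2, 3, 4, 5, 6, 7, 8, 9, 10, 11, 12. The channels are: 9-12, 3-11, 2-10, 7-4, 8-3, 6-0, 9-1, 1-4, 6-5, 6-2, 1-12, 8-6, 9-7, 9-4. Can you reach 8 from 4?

The component containing 4 is {1, 4, 7, 9, 12}, and 8 is not in it.

No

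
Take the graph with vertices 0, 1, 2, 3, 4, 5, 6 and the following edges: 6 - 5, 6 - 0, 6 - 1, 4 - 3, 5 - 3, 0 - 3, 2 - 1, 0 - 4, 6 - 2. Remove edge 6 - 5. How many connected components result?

6 and 5 are still connected via 6-0-3-5, so the component count stays at 1.

1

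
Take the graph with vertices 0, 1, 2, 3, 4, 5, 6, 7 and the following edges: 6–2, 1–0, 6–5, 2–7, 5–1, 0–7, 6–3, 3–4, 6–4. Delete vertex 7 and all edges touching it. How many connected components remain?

With 7 gone, the remaining components are: {0, 1, 2, 3, 4, 5, 6}.
That is 1 component.

1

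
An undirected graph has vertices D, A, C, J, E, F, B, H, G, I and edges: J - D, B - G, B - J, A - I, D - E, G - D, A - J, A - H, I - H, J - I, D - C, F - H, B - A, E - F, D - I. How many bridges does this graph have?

1

The edges on the cycle B-G-D-E-F-H-I-A-B are not bridges since each lies on that cycle.
But removing D - C disconnects D from C — this is a bridge.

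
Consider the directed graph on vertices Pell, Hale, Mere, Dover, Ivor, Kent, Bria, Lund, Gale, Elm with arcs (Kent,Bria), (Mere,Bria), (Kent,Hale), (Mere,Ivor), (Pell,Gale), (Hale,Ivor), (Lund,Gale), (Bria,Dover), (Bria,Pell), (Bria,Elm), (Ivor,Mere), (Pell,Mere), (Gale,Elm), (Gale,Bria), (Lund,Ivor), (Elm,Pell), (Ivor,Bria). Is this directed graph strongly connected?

There is no directed path from Dover to Ivor, so the graph is not strongly connected.

No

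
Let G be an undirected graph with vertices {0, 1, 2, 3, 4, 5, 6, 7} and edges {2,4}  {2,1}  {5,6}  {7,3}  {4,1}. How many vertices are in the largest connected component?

0 is isolated — a component by itself.
Starting from 5 we can reach 5, 6. That is one component of size 2.
Starting from 3 we can reach 3, 7. That is one component of size 2.
Starting from 1 we can reach 1, 2, 4. That is one component of size 3.
The largest has 3 vertices.

3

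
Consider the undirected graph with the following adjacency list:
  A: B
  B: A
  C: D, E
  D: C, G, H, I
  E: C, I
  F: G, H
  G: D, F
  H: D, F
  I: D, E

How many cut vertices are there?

1

Removing D increases the component count from 2 to 3, so D is a cut vertex.
By contrast removing A leaves 2 components; it is not a cut vertex. No other vertex is a cut vertex either.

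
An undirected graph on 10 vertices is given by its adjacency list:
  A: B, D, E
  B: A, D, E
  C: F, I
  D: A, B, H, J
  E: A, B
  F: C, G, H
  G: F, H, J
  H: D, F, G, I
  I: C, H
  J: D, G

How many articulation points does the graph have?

1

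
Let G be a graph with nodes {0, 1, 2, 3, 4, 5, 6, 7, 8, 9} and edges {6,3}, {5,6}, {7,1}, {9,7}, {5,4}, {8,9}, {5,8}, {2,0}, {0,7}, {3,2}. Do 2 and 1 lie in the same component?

Yes

From 2 we can reach 0, 1, 2, 3, 4, 5, 6, 7, 8, 9, which includes 1.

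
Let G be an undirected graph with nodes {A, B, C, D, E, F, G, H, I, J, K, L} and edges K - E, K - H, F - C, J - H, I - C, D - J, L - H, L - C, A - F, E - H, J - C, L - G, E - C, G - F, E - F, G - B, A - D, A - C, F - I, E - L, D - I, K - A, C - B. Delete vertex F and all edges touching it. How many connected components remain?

With F gone, the remaining components are: {A, B, C, D, E, G, H, I, J, K, L}.
That is 1 component.

1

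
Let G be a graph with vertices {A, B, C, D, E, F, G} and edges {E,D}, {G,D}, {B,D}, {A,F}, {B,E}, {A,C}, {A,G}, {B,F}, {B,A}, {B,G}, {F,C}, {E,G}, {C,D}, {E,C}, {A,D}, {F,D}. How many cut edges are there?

The edges on the cycle B-A-F-D-G-B are not bridges since each lies on that cycle.
Every edge lies on some cycle, so there are no bridges.

0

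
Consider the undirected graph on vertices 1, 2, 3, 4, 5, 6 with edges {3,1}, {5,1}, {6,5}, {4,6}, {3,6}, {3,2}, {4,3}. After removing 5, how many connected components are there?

With 5 gone, the remaining components are: {1, 2, 3, 4, 6}.
That is 1 component.

1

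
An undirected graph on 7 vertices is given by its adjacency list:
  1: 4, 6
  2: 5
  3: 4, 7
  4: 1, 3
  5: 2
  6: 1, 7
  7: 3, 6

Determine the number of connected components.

Starting from 2 we can reach 2, 5. That is one component of size 2.
Starting from 1 we can reach 1, 3, 4, 6, 7. That is one component of size 5.
Total: 2 components.

2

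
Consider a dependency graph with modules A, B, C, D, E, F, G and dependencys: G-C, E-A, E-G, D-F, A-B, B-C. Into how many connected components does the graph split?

2

Starting from D we can reach D, F. That is one component of size 2.
Starting from A we can reach A, B, C, E, G. That is one component of size 5.
Total: 2 components.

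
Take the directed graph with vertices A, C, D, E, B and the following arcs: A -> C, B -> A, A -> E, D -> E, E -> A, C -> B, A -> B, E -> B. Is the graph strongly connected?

No

There is no directed path from C to D, so the graph is not strongly connected.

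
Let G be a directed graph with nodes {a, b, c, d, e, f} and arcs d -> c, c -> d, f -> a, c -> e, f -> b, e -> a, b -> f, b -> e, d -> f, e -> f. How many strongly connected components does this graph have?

3

{b, e, f} are all mutually reachable — one SCC of size 3.
{c, d} are all mutually reachable — one SCC of size 2.
{a} is an SCC by itself.
That gives 3 strongly connected components.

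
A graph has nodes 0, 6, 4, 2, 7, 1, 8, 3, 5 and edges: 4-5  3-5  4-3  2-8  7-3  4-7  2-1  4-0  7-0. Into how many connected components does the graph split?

6 is isolated — a component by itself.
Starting from 1 we can reach 1, 2, 8. That is one component of size 3.
Starting from 0 we can reach 0, 3, 4, 5, 7. That is one component of size 5.
Total: 3 components.

3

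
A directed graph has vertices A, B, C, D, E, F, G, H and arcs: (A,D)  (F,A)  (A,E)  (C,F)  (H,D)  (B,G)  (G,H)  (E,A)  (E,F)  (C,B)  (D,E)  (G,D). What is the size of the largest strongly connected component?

{A, D, E, F} are all mutually reachable — one SCC of size 4.
{G} is an SCC by itself.
{H} is an SCC by itself.
{B} is an SCC by itself.
{C} is an SCC by itself.
The largest has 4 vertices.

4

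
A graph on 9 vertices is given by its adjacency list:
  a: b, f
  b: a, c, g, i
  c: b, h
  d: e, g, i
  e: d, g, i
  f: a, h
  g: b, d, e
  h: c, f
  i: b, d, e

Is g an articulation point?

No

Deleting g leaves 1 component (was 1) (its neighbors b, d, e remain connected to each other), so g is not a cut vertex.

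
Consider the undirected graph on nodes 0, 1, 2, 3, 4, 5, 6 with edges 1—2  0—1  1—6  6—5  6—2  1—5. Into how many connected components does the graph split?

4 is isolated — a component by itself.
3 is isolated — a component by itself.
Starting from 0 we can reach 0, 1, 2, 5, 6. That is one component of size 5.
Total: 3 components.

3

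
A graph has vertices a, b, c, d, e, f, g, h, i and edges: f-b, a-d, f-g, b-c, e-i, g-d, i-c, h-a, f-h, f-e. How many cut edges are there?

0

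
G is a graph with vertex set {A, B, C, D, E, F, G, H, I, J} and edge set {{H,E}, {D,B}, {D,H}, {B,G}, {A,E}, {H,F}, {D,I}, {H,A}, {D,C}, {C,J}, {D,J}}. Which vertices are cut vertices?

Removing B increases the component count from 1 to 2, so B is a cut vertex.
Removing D increases the component count from 1 to 4, so D is a cut vertex.
Removing H increases the component count from 1 to 3, so H is a cut vertex.
By contrast removing I leaves 1 component; it is not a cut vertex. No other vertex is a cut vertex either.

B, D, H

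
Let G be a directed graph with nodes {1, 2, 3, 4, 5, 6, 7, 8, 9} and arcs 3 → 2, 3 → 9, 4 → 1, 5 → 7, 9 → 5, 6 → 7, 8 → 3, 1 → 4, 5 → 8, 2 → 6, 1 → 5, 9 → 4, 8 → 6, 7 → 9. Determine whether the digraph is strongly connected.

From 2 we can reach every vertex (1, 2, 3, 4, 5, 6, 7, 8, 9), and every vertex can reach 2 (1, 2, 3, 4, 5, 6, 7, 8, 9). So the whole graph is one strongly connected component.

Yes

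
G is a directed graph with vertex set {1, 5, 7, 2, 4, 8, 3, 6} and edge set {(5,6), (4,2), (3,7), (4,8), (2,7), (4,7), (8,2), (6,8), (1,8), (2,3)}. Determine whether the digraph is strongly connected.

No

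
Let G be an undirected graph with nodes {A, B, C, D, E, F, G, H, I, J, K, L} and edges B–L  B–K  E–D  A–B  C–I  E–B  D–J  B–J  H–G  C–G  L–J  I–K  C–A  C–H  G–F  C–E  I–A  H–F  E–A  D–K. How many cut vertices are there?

1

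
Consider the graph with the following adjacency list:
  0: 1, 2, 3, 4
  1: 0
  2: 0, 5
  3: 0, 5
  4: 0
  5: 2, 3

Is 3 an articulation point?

No

Deleting 3 leaves 1 component (was 1) (its neighbors 0, 5 remain connected to each other), so 3 is not a cut vertex.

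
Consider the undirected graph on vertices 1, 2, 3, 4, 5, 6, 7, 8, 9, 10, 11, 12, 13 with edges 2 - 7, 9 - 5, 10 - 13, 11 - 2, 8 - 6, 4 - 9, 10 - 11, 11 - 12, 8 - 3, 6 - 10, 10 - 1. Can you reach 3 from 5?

The component containing 5 is {4, 5, 9}, and 3 is not in it.

No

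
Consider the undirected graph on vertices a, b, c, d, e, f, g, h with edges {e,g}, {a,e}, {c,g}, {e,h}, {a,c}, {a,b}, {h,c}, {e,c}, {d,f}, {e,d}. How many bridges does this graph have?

The edges on the cycle a-e-h-c-a are not bridges since each lies on that cycle.
But removing d–f disconnects d from f; removing b–a disconnects b from a; removing d–e disconnects d from e — these are bridges.
That makes 3 bridges.

3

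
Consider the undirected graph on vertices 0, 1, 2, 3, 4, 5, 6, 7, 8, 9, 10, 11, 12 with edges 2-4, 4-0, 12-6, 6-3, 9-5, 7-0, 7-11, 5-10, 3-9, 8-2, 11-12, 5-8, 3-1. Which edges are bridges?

1-3, 10-5

The edges on the cycle 7-11-12-6-3-9-5-8-2-4-0-7 are not bridges since each lies on that cycle.
But removing 3-1 disconnects 3 from 1; removing 10-5 disconnects 10 from 5 — these are bridges.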